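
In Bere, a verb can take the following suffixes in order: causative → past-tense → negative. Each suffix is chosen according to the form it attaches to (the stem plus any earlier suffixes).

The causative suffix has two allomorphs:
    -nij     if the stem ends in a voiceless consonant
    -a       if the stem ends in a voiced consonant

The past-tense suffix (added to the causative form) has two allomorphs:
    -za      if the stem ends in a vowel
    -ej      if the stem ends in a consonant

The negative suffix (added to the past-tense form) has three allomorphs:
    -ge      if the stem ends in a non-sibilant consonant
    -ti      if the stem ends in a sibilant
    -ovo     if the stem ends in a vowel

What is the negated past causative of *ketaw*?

ketawazaovo

Since the final consonant of *ketaw* is /w/ (voiced), it takes -a, giving *ketawa*.
The causative form *ketawa* — final sound /a/ (a vowel) → -za → *ketawaza*.
The past-tense form *ketawaza*: final sound = /a/, a vowel → -ovo → *ketawazaovo*.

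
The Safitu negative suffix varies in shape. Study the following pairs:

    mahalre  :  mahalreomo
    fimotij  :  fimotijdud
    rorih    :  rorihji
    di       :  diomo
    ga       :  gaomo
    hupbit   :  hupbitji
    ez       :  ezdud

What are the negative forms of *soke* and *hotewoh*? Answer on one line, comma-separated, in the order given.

The pattern is voicing of the final sound: -ji when the stem ends in a voiceless consonant (*rorih*, *hupbit*); -dud when the stem ends in a voiced consonant (*fimotij*, *ez*); -omo when the stem ends in a vowel (*mahalre*, *di*, *ga*).
*soke*: final sound = /e/, a vowel → -omo → *sokeomo*.
Since the final sound of *hotewoh* is /h/ (a voiceless consonant), it takes -ji, giving *hotewohji*.

sokeomo, hotewohji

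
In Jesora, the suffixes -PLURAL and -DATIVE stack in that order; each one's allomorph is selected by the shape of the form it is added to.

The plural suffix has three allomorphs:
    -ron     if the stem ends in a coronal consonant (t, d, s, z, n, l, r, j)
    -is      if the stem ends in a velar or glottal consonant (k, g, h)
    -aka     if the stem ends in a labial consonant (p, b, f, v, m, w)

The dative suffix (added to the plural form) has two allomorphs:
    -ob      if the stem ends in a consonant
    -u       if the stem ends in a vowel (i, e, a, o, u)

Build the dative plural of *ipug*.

ipugisob

*ipug* — final consonant /g/ (velar/glottal) → -is → *ipugis*.
The plural form *ipugis*: final sound = /s/, a consonant → -ob → *ipugisob*.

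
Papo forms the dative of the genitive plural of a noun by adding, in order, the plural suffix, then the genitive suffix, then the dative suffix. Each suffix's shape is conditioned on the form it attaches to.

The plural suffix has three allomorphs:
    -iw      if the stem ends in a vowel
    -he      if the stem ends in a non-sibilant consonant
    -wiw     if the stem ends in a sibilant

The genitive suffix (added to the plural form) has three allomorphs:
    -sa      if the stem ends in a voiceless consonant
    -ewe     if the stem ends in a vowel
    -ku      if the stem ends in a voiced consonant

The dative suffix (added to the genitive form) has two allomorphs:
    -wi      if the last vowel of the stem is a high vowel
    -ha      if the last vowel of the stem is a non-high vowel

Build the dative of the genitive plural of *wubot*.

The final sound of *wubot* is /t/, which is a non-sibilant consonant, so the plural suffix is -he, giving *wubothe*.
The plural form *wubothe* — final sound /e/ (a vowel) → -ewe → *wubotheewe*.
Since the last vowel of the genitive form *wubotheewe* is /e/ (a non-high vowel), it takes -ha, giving *wubotheeweha*.

wubotheeweha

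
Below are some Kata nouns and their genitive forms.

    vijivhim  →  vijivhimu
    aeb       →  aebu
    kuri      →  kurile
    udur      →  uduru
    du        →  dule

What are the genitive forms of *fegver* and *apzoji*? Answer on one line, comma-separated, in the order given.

fegveru, apzojile

The pattern is consonant vs. vowel: -u when the stem ends in a consonant (*vijivhim*, *aeb*, *udur*); -le when the stem ends in a vowel (*kuri*, *du*).
*fegver*: final sound = /r/, a consonant → -u → *fegveru*.
Since the final sound of *apzoji* is /i/ (a vowel), it takes -le, giving *apzojile*.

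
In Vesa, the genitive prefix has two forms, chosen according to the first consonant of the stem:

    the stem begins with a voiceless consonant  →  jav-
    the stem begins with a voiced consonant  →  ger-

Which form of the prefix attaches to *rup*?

ger-

Since the first consonant of *rup* is /r/ (voiced), it takes ger-.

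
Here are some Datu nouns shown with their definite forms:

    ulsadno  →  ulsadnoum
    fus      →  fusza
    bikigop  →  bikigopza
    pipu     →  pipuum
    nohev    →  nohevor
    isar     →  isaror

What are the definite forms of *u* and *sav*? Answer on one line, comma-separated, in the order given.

The suffix is conditioned by the final sound: -za when the stem ends in a voiceless consonant (*fus*, *bikigop*); -or when the stem ends in a voiced consonant (*nohev*, *isar*); -um when the stem ends in a vowel (*ulsadno*, *pipu*).
*u* — final sound /u/ (a vowel) → -um → *uum*.
Since the final sound of *sav* is /v/ (a voiced consonant), it takes -or, giving *savor*.

uum, savor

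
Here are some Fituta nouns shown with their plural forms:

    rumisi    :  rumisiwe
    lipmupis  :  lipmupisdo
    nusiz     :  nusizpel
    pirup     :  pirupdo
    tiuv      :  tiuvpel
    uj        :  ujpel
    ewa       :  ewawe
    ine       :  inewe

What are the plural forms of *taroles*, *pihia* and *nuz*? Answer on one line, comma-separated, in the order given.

The suffix is conditioned by the final sound: -do when the stem ends in a voiceless consonant (*lipmupis*, *pirup*); -pel when the stem ends in a voiced consonant (*nusiz*, *tiuv*, *uj*); -we when the stem ends in a vowel (*rumisi*, *ewa*, *ine*).
The final sound of *taroles* is /s/, which is a voiceless consonant, so the suffix is -do, giving *tarolesdo*.
The final sound of *pihia* is /a/, which is a vowel, so the suffix is -we, giving *pihiawe*.
*nuz* — final sound /z/ (a voiced consonant) → -pel → *nuzpel*.

tarolesdo, pihiawe, nuzpel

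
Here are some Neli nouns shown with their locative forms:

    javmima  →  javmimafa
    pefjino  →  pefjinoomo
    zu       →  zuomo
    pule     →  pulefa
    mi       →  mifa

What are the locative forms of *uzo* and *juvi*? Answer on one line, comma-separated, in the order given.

uzoomo, juvifa

The suffix is conditioned by the last vowel: -omo when the last vowel of the stem is a rounded vowel (*pefjino*, *zu*); -fa when the last vowel of the stem is an unrounded vowel (*javmima*, *pule*, *mi*).
Since the last vowel of *uzo* is /o/ (a rounded vowel), it takes -omo, giving *uzoomo*.
Since the last vowel of *juvi* is /i/ (an unrounded vowel), it takes -fa, giving *juvifa*.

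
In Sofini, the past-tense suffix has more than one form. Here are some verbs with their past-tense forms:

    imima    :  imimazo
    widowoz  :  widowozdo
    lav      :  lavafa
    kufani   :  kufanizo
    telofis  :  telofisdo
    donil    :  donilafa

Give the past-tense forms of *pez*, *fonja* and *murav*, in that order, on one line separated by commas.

pezdo, fonjazo, muravafa

Looking at the final sound of each stem: -do when the stem ends in a sibilant (*widowoz*, *telofis*); -afa when the stem ends in a non-sibilant consonant (*lav*, *donil*); -zo when the stem ends in a vowel (*imima*, *kufani*).
*pez* — final sound /z/ (a sibilant) → -do → *pezdo*.
*fonja* — final sound /a/ (a vowel) → -zo → *fonjazo*.
*murav* — final sound /v/ (a non-sibilant consonant) → -afa → *muravafa*.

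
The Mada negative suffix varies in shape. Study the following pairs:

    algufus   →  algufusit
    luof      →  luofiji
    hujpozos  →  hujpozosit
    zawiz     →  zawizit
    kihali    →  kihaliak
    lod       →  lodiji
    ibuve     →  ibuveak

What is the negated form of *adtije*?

adtijeak

The suffix is conditioned by the final sound: -it when the stem ends in a sibilant (*algufus*, *hujpozos*, *zawiz*); -iji when the stem ends in a non-sibilant consonant (*luof*, *lod*); -ak when the stem ends in a vowel (*kihali*, *ibuve*).
Since the final sound of *adtije* is /e/ (a vowel), it takes -ak, giving *adtijeak*.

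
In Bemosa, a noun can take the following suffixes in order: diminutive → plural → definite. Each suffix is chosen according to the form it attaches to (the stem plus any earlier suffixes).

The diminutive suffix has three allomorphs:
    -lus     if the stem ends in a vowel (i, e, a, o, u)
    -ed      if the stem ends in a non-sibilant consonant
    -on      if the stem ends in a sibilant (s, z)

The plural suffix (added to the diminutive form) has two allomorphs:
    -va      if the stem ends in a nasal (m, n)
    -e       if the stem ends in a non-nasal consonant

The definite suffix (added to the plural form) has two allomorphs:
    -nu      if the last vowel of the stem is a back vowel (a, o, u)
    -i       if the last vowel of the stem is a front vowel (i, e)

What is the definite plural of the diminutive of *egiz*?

Since the final sound of *egiz* is /z/ (a sibilant), it takes -on, giving *egizon*.
The diminutive form *egizon*: final consonant = /n/, a nasal → -va → *egizonva*.
The plural form *egizonva*: last vowel = /a/, a back vowel → -nu → *egizonvanu*.

egizonvanu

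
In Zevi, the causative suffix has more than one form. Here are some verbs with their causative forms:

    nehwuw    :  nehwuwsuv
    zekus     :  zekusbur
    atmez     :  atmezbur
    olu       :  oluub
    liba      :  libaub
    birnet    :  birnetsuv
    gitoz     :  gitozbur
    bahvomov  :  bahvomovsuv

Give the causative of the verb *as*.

asbur

The alternation tracks the final sound of the stem — -bur when the stem ends in a sibilant (*zekus*, *atmez*, *gitoz*); -suv when the stem ends in a non-sibilant consonant (*nehwuw*, *birnet*, *bahvomov*); -ub when the stem ends in a vowel (*olu*, *liba*).
Since the final sound of *as* is /s/ (a sibilant), it takes -bur, giving *asbur*.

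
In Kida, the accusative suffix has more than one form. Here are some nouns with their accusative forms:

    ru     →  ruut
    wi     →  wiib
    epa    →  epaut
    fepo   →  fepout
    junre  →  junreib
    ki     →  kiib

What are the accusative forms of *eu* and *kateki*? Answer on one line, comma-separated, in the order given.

The alternation tracks the last vowel of the stem — -ib when the last vowel of the stem is a front vowel (*wi*, *junre*, *ki*); -ut when the last vowel of the stem is a back vowel (*ru*, *epa*, *fepo*).
Since the last vowel of *eu* is /u/ (a back vowel), it takes -ut, giving *euut*.
The last vowel of *kateki* is /i/, which is a front vowel, so the suffix is -ib, giving *katekiib*.

euut, katekiib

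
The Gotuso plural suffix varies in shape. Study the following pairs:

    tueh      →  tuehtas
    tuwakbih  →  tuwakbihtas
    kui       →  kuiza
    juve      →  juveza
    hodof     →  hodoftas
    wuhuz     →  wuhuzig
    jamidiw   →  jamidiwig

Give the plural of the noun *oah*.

Looking at the final sound of each stem: -tas when the stem ends in a voiceless consonant (*tueh*, *tuwakbih*, *hodof*); -ig when the stem ends in a voiced consonant (*wuhuz*, *jamidiw*); -za when the stem ends in a vowel (*kui*, *juve*).
*oah* — final sound /h/ (a voiceless consonant) → -tas → *oahtas*.

oahtas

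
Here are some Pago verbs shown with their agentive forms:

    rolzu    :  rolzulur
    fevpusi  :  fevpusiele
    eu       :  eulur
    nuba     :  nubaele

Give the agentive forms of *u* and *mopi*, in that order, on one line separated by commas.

ulur, mopiele

The pattern is rounding harmony: -lur when the last vowel of the stem is a rounded vowel (*rolzu*, *eu*); -ele when the last vowel of the stem is an unrounded vowel (*fevpusi*, *nuba*).
*u* — last vowel /u/ (a rounded vowel) → -lur → *ulur*.
*mopi*: last vowel = /i/, an unrounded vowel → -ele → *mopiele*.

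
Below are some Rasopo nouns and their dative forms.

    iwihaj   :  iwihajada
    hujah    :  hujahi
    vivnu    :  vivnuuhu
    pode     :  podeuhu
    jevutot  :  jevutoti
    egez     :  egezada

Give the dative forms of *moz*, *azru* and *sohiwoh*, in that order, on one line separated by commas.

mozada, azruuhu, sohiwohi

The suffix is conditioned by the final sound: -i when the stem ends in a voiceless consonant (*hujah*, *jevutot*); -ada when the stem ends in a voiced consonant (*iwihaj*, *egez*); -uhu when the stem ends in a vowel (*vivnu*, *pode*).
The final sound of *moz* is /z/, which is a voiced consonant, so the suffix is -ada, giving *mozada*.
*azru*: final sound = /u/, a vowel → -uhu → *azruuhu*.
Since the final sound of *sohiwoh* is /h/ (a voiceless consonant), it takes -i, giving *sohiwohi*.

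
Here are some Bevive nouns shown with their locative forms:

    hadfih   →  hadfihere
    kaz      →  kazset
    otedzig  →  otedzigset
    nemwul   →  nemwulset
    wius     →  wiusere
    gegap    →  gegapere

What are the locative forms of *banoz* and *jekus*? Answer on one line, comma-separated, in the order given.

banozset, jekusere

The suffix is conditioned by the final consonant: -ere when the stem ends in a voiceless consonant (*hadfih*, *wius*, *gegap*); -set when the stem ends in a voiced consonant (*kaz*, *otedzig*, *nemwul*).
The final consonant of *banoz* is /z/, which is voiced, so the suffix is -set, giving *banozset*.
The final consonant of *jekus* is /s/, which is voiceless, so the suffix is -ere, giving *jekusere*.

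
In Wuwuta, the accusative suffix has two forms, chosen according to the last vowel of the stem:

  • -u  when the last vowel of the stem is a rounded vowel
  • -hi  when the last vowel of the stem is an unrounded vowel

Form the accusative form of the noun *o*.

ou

*o*: last vowel = /o/, a rounded vowel → -u → *ou*.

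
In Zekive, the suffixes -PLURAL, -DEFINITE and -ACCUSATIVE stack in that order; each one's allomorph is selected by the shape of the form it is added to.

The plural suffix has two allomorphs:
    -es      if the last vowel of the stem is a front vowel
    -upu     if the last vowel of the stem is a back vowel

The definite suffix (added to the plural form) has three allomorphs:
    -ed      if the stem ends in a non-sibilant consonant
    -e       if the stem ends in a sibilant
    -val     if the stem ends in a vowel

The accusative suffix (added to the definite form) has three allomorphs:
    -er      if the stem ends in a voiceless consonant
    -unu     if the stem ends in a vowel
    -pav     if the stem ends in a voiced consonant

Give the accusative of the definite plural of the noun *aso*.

asoupuvalpav

Since the last vowel of *aso* is /o/ (a back vowel), it takes -upu, giving *asoupu*.
Since the final sound of the plural form *asoupu* is /u/ (a vowel), it takes -val, giving *asoupuval*.
The final sound of the definite form *asoupuval* is /l/, which is a voiced consonant, so the accusative suffix is -pav, giving *asoupuvalpav*.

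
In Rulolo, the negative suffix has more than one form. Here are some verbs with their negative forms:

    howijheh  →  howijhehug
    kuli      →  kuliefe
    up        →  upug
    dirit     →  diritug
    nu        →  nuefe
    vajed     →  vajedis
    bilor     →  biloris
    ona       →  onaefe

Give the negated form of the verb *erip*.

The suffix is conditioned by the final sound: -ug when the stem ends in a voiceless consonant (*howijheh*, *up*, *dirit*); -is when the stem ends in a voiced consonant (*vajed*, *bilor*); -efe when the stem ends in a vowel (*kuli*, *nu*, *ona*).
*erip*: final sound = /p/, a voiceless consonant → -ug → *eripug*.

eripug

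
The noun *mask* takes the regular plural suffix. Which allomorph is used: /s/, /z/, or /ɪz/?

/s/

The stem *mask* ends in a voiceless non-sibilant consonant.
The plural suffix surfaces as /ɪz/ after sibilants, /s/ after other voiceless consonants, and /z/ after other voiced sounds.
So the plural -s on *mask* is pronounced /s/.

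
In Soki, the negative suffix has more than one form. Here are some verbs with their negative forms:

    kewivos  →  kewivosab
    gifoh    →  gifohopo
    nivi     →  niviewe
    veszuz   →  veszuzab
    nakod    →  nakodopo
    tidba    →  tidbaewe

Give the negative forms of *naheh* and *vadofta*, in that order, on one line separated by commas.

Looking at the final sound of each stem: -ab when the stem ends in a sibilant (*kewivos*, *veszuz*); -opo when the stem ends in a non-sibilant consonant (*gifoh*, *nakod*); -ewe when the stem ends in a vowel (*nivi*, *tidba*).
Since the final sound of *naheh* is /h/ (a non-sibilant consonant), it takes -opo, giving *nahehopo*.
*vadofta*: final sound = /a/, a vowel → -ewe → *vadoftaewe*.

nahehopo, vadoftaewe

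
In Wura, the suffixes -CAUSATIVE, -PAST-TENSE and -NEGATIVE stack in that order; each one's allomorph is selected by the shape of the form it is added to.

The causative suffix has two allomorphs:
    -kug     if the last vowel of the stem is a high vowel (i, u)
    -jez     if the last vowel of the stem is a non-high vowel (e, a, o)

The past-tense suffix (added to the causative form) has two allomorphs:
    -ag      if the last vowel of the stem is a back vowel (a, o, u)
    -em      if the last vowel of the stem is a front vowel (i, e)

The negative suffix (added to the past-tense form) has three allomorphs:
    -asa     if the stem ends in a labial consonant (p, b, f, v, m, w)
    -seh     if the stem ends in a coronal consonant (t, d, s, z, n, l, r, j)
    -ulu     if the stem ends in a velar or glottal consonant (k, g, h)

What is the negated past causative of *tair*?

*tair*: last vowel = /i/, a high vowel → -kug → *tairkug*.
The causative form *tairkug* — last vowel /u/ (a back vowel) → -ag → *tairkugag*.
The past-tense form *tairkugag*: final consonant = /g/, velar/glottal → -ulu → *tairkugagulu*.

tairkugagulu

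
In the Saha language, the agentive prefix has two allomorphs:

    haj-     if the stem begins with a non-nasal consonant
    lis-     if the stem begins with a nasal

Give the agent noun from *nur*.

*nur*: first consonant = /n/, a nasal → lis- → *lisnur*.

lisnur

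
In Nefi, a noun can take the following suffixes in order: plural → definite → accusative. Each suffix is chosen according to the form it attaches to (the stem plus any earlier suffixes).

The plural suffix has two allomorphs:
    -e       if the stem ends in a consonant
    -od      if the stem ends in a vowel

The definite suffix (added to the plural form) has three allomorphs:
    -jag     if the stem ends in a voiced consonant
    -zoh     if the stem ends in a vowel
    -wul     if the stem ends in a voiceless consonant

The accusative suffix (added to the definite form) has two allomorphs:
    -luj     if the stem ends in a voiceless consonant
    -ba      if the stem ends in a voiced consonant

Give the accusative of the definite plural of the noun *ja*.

jaodjagba

The final sound of *ja* is /a/, which is a vowel, so the plural suffix is -od, giving *jaod*.
The plural form *jaod*: final sound = /d/, a voiced consonant → -jag → *jaodjag*.
The definite form *jaodjag* — final consonant /g/ (voiced) → -ba → *jaodjagba*.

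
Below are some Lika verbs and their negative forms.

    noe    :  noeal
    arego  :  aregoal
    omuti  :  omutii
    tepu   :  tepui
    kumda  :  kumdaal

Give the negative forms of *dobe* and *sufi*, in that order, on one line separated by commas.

dobeal, sufii

The pattern is height harmony: -i when the last vowel of the stem is a high vowel (*omuti*, *tepu*); -al when the last vowel of the stem is a non-high vowel (*noe*, *arego*, *kumda*).
*dobe*: last vowel = /e/, a non-high vowel → -al → *dobeal*.
Since the last vowel of *sufi* is /i/ (a high vowel), it takes -i, giving *sufii*.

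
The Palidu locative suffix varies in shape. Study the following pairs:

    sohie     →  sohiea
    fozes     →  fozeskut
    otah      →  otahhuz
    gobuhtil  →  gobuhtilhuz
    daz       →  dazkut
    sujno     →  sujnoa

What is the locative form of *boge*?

The alternation tracks the final sound of the stem — -kut when the stem ends in a sibilant (*fozes*, *daz*); -huz when the stem ends in a non-sibilant consonant (*otah*, *gobuhtil*); -a when the stem ends in a vowel (*sohie*, *sujno*).
*boge* — final sound /e/ (a vowel) → -a → *bogea*.

bogea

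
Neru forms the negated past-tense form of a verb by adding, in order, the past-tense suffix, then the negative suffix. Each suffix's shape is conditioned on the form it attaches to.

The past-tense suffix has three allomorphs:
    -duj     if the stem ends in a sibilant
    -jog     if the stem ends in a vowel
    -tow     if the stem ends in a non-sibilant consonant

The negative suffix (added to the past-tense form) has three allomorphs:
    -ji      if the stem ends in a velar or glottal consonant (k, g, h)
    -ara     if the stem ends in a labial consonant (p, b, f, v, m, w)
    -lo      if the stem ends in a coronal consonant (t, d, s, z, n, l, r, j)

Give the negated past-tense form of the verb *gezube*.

*gezube*: final sound = /e/, a vowel → -jog → *gezubejog*.
The final consonant of the past-tense form *gezubejog* is /g/, which is velar/glottal, so the negative suffix is -ji, giving *gezubejogji*.

gezubejogji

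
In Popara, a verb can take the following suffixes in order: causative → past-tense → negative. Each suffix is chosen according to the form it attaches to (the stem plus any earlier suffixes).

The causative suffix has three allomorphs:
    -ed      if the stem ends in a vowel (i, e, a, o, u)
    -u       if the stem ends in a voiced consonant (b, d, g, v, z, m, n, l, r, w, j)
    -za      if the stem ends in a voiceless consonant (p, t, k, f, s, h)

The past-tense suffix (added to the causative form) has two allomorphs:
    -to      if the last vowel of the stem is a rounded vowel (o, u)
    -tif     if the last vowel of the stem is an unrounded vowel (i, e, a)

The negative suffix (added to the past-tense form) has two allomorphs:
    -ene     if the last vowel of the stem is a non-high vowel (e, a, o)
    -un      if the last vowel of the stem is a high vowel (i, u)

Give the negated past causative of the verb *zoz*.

The final sound of *zoz* is /z/, which is a voiced consonant, so the causative suffix is -u, giving *zozu*.
The last vowel of the causative form *zozu* is /u/, which is a rounded vowel, so the past-tense suffix is -to, giving *zozuto*.
Since the last vowel of the past-tense form *zozuto* is /o/ (a non-high vowel), it takes -ene, giving *zozutoene*.

zozutoene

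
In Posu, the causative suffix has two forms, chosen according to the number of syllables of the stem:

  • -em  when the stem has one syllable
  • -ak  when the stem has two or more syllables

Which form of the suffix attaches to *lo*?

*lo* has one syllable, so the suffix is -em.

-em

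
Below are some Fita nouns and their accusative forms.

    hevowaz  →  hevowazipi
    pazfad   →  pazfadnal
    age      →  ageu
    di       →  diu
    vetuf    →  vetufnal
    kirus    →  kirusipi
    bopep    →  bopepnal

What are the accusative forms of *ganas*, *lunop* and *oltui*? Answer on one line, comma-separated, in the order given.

ganasipi, lunopnal, oltuiu

The suffix is conditioned by the final sound: -ipi when the stem ends in a sibilant (*hevowaz*, *kirus*); -nal when the stem ends in a non-sibilant consonant (*pazfad*, *vetuf*, *bopep*); -u when the stem ends in a vowel (*age*, *di*).
Since the final sound of *ganas* is /s/ (a sibilant), it takes -ipi, giving *ganasipi*.
The final sound of *lunop* is /p/, which is a non-sibilant consonant, so the suffix is -nal, giving *lunopnal*.
Since the final sound of *oltui* is /i/ (a vowel), it takes -u, giving *oltuiu*.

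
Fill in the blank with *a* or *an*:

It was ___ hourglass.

an

The indefinite article is chosen by the initial *sound* of the following word, not its spelling.
*hourglass* begins with the sound /aʊ/ (silent h) — a vowel sound.
So the article is *an*: It was an hourglass.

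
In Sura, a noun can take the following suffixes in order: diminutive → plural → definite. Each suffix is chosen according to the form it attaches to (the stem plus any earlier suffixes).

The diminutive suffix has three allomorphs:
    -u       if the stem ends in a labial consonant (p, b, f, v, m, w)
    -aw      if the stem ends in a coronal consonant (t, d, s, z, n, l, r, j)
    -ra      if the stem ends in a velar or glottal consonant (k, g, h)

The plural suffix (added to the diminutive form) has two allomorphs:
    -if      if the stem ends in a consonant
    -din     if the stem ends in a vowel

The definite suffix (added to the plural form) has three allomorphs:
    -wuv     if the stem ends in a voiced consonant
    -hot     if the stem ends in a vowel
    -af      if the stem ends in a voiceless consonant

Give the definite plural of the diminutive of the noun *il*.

Since the final consonant of *il* is /l/ (coronal), it takes -aw, giving *ilaw*.
The diminutive form *ilaw*: final sound = /w/, a consonant → -if → *ilawif*.
The plural form *ilawif* — final sound /f/ (a voiceless consonant) → -af → *ilawifaf*.

ilawifaf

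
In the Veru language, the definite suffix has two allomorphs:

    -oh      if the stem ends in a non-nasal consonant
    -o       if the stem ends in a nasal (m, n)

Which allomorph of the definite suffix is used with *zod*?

-oh

Since the final consonant of *zod* is /d/ (non-nasal), it takes -oh.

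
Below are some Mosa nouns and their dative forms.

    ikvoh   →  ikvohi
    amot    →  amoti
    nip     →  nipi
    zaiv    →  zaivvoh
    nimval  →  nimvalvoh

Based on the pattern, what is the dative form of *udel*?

udelvoh

The suffix is conditioned by the final consonant: -i when the stem ends in a voiceless consonant (*ikvoh*, *amot*, *nip*); -voh when the stem ends in a voiced consonant (*zaiv*, *nimval*).
Since the final consonant of *udel* is /l/ (voiced), it takes -voh, giving *udelvoh*.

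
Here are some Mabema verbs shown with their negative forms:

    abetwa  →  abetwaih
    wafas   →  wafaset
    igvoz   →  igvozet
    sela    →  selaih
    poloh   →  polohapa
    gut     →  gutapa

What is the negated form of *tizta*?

The pattern is sibilance of the final sound: -et when the stem ends in a sibilant (*wafas*, *igvoz*); -apa when the stem ends in a non-sibilant consonant (*poloh*, *gut*); -ih when the stem ends in a vowel (*abetwa*, *sela*).
*tizta*: final sound = /a/, a vowel → -ih → *tiztaih*.

tiztaih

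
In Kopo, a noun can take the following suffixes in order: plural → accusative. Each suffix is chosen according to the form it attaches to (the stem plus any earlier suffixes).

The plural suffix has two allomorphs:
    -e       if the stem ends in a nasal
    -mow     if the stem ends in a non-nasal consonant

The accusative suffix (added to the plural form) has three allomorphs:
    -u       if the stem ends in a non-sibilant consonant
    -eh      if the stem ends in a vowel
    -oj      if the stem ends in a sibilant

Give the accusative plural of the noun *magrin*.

Since the final consonant of *magrin* is /n/ (a nasal), it takes -e, giving *magrine*.
The plural form *magrine*: final sound = /e/, a vowel → -eh → *magrineeh*.

magrineeh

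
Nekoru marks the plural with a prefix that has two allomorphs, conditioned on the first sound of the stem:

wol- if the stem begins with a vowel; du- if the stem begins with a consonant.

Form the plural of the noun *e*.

The first sound of *e* is /e/, which is a vowel, so the prefix is wol-, giving *wole*.

wole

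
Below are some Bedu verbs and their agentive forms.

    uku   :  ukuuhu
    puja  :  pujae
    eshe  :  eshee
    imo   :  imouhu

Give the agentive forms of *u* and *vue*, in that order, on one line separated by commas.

uuhu, vuee

Looking at the last vowel of each stem: -uhu when the last vowel of the stem is a rounded vowel (*uku*, *imo*); -e when the last vowel of the stem is an unrounded vowel (*puja*, *eshe*).
*u* — last vowel /u/ (a rounded vowel) → -uhu → *uuhu*.
*vue* — last vowel /e/ (an unrounded vowel) → -e → *vuee*.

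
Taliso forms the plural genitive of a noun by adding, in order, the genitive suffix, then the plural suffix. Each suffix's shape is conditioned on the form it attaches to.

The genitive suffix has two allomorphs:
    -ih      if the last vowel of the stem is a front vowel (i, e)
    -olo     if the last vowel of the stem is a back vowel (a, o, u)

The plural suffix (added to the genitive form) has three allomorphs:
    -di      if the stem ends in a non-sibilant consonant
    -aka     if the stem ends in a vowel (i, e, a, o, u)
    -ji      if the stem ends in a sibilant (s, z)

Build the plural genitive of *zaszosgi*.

The last vowel of *zaszosgi* is /i/, which is a front vowel, so the genitive suffix is -ih, giving *zaszosgiih*.
The genitive form *zaszosgiih* — final sound /h/ (a non-sibilant consonant) → -di → *zaszosgiihdi*.

zaszosgiihdi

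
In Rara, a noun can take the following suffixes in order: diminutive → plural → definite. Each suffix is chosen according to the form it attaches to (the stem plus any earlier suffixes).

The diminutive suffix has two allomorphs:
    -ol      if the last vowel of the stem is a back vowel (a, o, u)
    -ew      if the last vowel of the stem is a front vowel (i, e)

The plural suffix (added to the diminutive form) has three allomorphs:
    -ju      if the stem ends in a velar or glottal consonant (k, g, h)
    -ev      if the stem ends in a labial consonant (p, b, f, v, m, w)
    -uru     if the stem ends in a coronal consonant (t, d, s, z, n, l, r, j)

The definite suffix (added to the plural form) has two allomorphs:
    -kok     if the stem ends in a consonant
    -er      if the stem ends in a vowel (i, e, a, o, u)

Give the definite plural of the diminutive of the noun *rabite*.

The last vowel of *rabite* is /e/, which is a front vowel, so the diminutive suffix is -ew, giving *rabiteew*.
The diminutive form *rabiteew*: final consonant = /w/, labial → -ev → *rabiteewev*.
The plural form *rabiteewev* — final sound /v/ (a consonant) → -kok → *rabiteewevkok*.

rabiteewevkok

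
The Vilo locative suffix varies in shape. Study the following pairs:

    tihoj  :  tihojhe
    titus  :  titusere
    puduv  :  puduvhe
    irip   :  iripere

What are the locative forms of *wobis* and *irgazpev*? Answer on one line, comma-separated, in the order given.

The alternation tracks the final consonant of the stem — -ere when the stem ends in a voiceless consonant (*titus*, *irip*); -he when the stem ends in a voiced consonant (*tihoj*, *puduv*).
Since the final consonant of *wobis* is /s/ (voiceless), it takes -ere, giving *wobisere*.
*irgazpev*: final consonant = /v/, voiced → -he → *irgazpevhe*.

wobisere, irgazpevhe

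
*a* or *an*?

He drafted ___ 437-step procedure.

The indefinite article is chosen by the initial *sound* of the following word, not its spelling.
The number *437* is spoken "four hundred …", beginning with /fɔr/ — a consonant sound.
So the article is *a*: He drafted a 437-step procedure.

a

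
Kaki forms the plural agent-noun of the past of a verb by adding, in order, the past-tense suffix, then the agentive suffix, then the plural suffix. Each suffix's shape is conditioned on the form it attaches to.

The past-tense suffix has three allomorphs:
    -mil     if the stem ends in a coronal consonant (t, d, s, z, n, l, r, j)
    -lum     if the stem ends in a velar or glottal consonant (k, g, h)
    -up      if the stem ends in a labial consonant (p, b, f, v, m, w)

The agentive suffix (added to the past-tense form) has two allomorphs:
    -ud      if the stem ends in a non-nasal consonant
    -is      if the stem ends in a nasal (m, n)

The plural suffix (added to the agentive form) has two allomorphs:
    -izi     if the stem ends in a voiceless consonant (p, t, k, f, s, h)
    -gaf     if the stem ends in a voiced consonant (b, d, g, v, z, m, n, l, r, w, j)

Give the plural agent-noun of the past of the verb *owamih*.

owamihlumisizi

*owamih* — final consonant /h/ (velar/glottal) → -lum → *owamihlum*.
Since the final consonant of the past-tense form *owamihlum* is /m/ (a nasal), it takes -is, giving *owamihlumis*.
Since the final consonant of the agentive form *owamihlumis* is /s/ (voiceless), it takes -izi, giving *owamihlumisizi*.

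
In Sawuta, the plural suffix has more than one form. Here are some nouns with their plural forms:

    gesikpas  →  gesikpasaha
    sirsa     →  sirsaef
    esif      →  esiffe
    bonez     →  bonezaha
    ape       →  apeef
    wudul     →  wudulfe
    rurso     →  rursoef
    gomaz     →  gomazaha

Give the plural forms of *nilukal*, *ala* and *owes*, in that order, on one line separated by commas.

nilukalfe, alaef, owesaha

Looking at the final sound of each stem: -aha when the stem ends in a sibilant (*gesikpas*, *bonez*, *gomaz*); -fe when the stem ends in a non-sibilant consonant (*esif*, *wudul*); -ef when the stem ends in a vowel (*sirsa*, *ape*, *rurso*).
*nilukal* — final sound /l/ (a non-sibilant consonant) → -fe → *nilukalfe*.
*ala* — final sound /a/ (a vowel) → -ef → *alaef*.
*owes*: final sound = /s/, a sibilant → -aha → *owesaha*.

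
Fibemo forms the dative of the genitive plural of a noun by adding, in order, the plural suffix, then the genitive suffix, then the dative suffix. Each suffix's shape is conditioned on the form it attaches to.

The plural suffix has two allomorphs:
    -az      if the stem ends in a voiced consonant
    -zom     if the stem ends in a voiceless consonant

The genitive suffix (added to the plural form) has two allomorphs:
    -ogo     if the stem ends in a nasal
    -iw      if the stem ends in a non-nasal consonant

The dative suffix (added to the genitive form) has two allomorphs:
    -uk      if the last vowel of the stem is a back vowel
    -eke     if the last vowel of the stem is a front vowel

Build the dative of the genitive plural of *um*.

Since the final consonant of *um* is /m/ (voiced), it takes -az, giving *umaz*.
The final consonant of the plural form *umaz* is /z/, which is non-nasal, so the genitive suffix is -iw, giving *umaziw*.
Since the last vowel of the genitive form *umaziw* is /i/ (a front vowel), it takes -eke, giving *umaziweke*.

umaziweke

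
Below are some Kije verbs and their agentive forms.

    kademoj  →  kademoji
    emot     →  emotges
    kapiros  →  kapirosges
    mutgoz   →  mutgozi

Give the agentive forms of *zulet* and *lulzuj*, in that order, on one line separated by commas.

The alternation tracks the final consonant of the stem — -ges when the stem ends in a voiceless consonant (*emot*, *kapiros*); -i when the stem ends in a voiced consonant (*kademoj*, *mutgoz*).
*zulet* — final consonant /t/ (voiceless) → -ges → *zuletges*.
The final consonant of *lulzuj* is /j/, which is voiced, so the suffix is -i, giving *lulzuji*.

zuletges, lulzuji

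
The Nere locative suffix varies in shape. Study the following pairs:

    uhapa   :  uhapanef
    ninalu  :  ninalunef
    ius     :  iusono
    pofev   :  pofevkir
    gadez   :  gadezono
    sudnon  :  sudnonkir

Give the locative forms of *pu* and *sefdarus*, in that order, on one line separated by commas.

The pattern is sibilance of the final sound: -ono when the stem ends in a sibilant (*ius*, *gadez*); -kir when the stem ends in a non-sibilant consonant (*pofev*, *sudnon*); -nef when the stem ends in a vowel (*uhapa*, *ninalu*).
The final sound of *pu* is /u/, which is a vowel, so the suffix is -nef, giving *punef*.
*sefdarus*: final sound = /s/, a sibilant → -ono → *sefdarusono*.

punef, sefdarusono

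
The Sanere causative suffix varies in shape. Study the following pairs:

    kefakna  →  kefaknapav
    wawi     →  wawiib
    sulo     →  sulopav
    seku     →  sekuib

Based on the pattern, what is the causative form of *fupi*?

fupiib

Looking at the last vowel of each stem: -ib when the last vowel of the stem is a high vowel (*wawi*, *seku*); -pav when the last vowel of the stem is a non-high vowel (*kefakna*, *sulo*).
Since the last vowel of *fupi* is /i/ (a high vowel), it takes -ib, giving *fupiib*.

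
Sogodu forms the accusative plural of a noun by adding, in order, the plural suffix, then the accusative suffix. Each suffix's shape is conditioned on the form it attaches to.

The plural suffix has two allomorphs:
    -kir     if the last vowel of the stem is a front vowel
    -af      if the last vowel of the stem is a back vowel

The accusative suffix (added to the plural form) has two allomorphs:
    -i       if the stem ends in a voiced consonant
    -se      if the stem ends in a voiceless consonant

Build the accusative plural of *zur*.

zurafse

*zur* — last vowel /u/ (a back vowel) → -af → *zuraf*.
Since the final consonant of the plural form *zuraf* is /f/ (voiceless), it takes -se, giving *zurafse*.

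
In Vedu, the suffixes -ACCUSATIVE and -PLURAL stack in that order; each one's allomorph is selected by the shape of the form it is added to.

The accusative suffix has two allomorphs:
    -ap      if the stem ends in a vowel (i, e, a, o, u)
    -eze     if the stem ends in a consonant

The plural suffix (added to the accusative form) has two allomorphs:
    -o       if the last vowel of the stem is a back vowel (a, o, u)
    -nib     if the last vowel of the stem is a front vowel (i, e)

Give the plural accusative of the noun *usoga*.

usogaapo

Since the final sound of *usoga* is /a/ (a vowel), it takes -ap, giving *usogaap*.
The accusative form *usogaap*: last vowel = /a/, a back vowel → -o → *usogaapo*.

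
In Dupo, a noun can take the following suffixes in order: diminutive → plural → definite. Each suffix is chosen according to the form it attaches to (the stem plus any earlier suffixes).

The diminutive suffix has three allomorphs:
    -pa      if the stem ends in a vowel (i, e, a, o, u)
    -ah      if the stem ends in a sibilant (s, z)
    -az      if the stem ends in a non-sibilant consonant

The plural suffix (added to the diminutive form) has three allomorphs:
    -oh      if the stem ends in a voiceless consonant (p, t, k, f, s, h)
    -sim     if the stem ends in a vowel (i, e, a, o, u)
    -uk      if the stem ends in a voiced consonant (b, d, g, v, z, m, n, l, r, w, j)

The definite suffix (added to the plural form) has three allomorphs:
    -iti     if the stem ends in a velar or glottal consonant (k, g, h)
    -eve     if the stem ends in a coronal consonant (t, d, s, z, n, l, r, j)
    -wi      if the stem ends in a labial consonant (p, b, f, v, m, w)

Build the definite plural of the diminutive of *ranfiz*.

The final sound of *ranfiz* is /z/, which is a sibilant, so the diminutive suffix is -ah, giving *ranfizah*.
The diminutive form *ranfizah*: final sound = /h/, a voiceless consonant → -oh → *ranfizahoh*.
The final consonant of the plural form *ranfizahoh* is /h/, which is velar/glottal, so the definite suffix is -iti, giving *ranfizahohiti*.

ranfizahohiti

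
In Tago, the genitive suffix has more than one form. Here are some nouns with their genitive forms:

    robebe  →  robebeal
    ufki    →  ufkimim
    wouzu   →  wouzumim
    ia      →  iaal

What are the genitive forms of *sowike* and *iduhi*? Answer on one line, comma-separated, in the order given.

sowikeal, iduhimim

The suffix is conditioned by the last vowel: -mim when the last vowel of the stem is a high vowel (*ufki*, *wouzu*); -al when the last vowel of the stem is a non-high vowel (*robebe*, *ia*).
*sowike* — last vowel /e/ (a non-high vowel) → -al → *sowikeal*.
The last vowel of *iduhi* is /i/, which is a high vowel, so the suffix is -mim, giving *iduhimim*.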